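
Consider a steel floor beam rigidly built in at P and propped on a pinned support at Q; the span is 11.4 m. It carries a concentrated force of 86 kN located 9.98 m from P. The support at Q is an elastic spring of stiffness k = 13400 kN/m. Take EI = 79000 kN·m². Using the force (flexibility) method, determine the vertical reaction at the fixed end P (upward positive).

R_P = 16.81 kN

Release the roller at Q. Primary structure: cantilever fixed at P.
Downward deflection at the released point Q due to the loads:
  point load 86 at a = 9.98: Pa²(3L − a)/(6EI) = 34577/EI
Flexibility coefficient — unit upward force at Q: δ_{QQ} = L³/(3EI) = 493.8/EI.
With EI = 79000 kN·m²: δ_0 = 0.43768 m and δ_{QQ} = 0.006251 m/kN.
Compatibility — the spring shortens by R_Q/k under the reaction it provides: δ_0 − R_Q·δ_{QQ} = R_Q/k. With 1/k = 0.000075 m/kN, R_Q = δ_0 / (δ_{QQ} + 1/k) = 0.43768 / (0.006251 + 0.000075) = 69.19 kN.
Vertical equilibrium: R_P = ΣP − R_Q = 86 − 69.19 = 16.81 kN.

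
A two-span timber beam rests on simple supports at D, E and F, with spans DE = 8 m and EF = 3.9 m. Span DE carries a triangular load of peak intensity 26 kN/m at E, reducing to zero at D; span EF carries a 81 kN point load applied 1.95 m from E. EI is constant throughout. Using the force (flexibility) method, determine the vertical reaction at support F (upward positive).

Insert a hinge at E; M_E is the redundant, and each span becomes simply supported.
Rotations at E on the released spans (each span's end-slope, ×1/EI):
  span DE: triangular load, peak 26: w₀L³/(45EI) = 295.8/EI
  span EF: point load 81 at a = 1.95: Pab(L + b)/(6LEI) = 77/EI
  relative rotation θ_0 = (295.8 + 77)/EI = 372.8/EI
A unit hogging moment at E produces rotation L₁/(3EI) + L₂/(3EI) = 3.967/EI.
Compatibility: M_E·(L₁+L₂)/(3EI) = θ_0, giving M_E = 93.99 kN·m (hogging).
Span EF, ΣM about F: R_E^{EF}·3.9 = 157.9 + 93.99, so R_E^{EF} = 64.6 kN and R_F = 81 − 64.6 = 16.4 kN.

R_F = 16.4 kN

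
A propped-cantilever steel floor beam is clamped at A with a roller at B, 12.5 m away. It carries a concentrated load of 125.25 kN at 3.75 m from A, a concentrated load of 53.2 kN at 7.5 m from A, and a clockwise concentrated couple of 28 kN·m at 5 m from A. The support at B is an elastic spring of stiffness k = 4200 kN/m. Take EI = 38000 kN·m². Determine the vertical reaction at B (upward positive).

Take the reaction at B as the redundant and release it; the primary structure is a cantilever fixed at A.
Free-end deflection of the primary structure under the applied loading (downward +):
  point load 125.25 at a = 3.75: Pa²(3L − a)/(6EI) = 9907/EI
  point load 53.2 at a = 7.5: Pa²(3L − a)/(6EI) = 14962/EI
  clockwise couple 28 at a = 5: M₀a(2L − a)/(2EI) = 1400/EI
  δ_0 = 26270/EI
Flexibility coefficient — unit upward force at B: δ_{BB} = L³/(3EI) = 651/EI.
With EI = 38000 kN·m²: δ_0 = 0.69132 m and δ_{BB} = 0.017133 m/kN.
Compatibility — the spring shortens by R_B/k under the reaction it provides: δ_0 − R_B·δ_{BB} = R_B/k. With 1/k = 0.000238 m/kN, R_B = δ_0 / (δ_{BB} + 1/k) = 0.69132 / (0.017133 + 0.000238) = 39.8 kN.

R_B = 39.8 kN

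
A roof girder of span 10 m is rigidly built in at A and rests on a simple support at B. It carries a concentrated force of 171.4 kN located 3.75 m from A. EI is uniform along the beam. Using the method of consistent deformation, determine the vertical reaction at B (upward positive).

Release the roller at B. Primary structure: cantilever fixed at A.
Deflection at B on the released cantilever, summing each load's contribution:
  point load 171.4 at a = 3.75: Pa²(3L − a)/(6EI) = 10545/EI
Flexibility coefficient — unit upward force at B: δ_{BB} = L³/(3EI) = 333.3/EI.
The prop prevents deflection at B: R_B = δ_0/δ_{BB} = 10545/333.3 = 31.64 kN.

R_B = 31.64 kN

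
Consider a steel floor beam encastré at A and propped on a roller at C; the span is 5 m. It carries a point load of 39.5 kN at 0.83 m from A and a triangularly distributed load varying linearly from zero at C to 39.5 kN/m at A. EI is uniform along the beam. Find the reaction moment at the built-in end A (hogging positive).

M_A = 90.91 kN·m

Choose R_C as the redundant. The primary structure is the cantilever fixed at A.
Deflection at C on the released cantilever, summing each load's contribution:
  point load 39.5 at a = 0.83: Pa²(3L − a)/(6EI) = 64.26/EI
  triangular load, peak 39.5 at the fixed end: w₀L⁴/(30EI) = 822.9/EI
  δ_0 = 887.2/EI
Tip deflection under a unit load at C: L³/(3EI) = 41.67/EI.
Compatibility at C: δ_0 − R_C·δ_{CC} = 0, so R_C = 887.2/41.67 = 21.29 kN.
Moment equilibrium about A: M_A = Σ(load moments about A) − R_C·L = 197.4 − 21.29×5 = 90.91 kN·m.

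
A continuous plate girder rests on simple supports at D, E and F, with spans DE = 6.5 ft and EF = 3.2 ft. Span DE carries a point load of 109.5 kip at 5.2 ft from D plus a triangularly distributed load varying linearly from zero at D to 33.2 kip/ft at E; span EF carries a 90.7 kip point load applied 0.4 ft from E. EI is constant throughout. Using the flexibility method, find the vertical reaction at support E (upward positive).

R_E = 304.7 kip

Insert a hinge at E; M_E is the redundant, and each span becomes simply supported.
Rotations at E on the released spans (each span's end-slope, ×1/EI):
  span DE: point load 109.5 at a = 5.2: Pab(L + a)/(6LEI) = 222.1/EI
  span DE: triangular load, peak 33.2: w₀L³/(45EI) = 202.6/EI
  span EF: point load 90.7 at a = 0.4: Pab(L + b)/(6LEI) = 31.75/EI
  relative rotation θ_0 = (424.7 + 31.75)/EI = 456.4/EI
A unit hogging moment at E produces rotation L₁/(3EI) + L₂/(3EI) = 3.233/EI.
Compatibility: M_E·(L₁+L₂)/(3EI) = θ_0, giving M_E = 141.2 kip·ft (hogging).
Span DE, ΣM about D with M_E applied at E: R_E^{DE}·6.5 = 1037 + 141.2, so R_E^{DE} = 181.3 kip and R_D = 217.4 − 181.3 = 36.15 kip.
Span EF, ΣM about F: R_E^{EF}·3.2 = 254 + 141.2, so R_E^{EF} = 123.5 kip and R_F = 90.7 − 123.5 = -32.78 kip.
R_E = 181.3 + 123.5 = 304.7 kip.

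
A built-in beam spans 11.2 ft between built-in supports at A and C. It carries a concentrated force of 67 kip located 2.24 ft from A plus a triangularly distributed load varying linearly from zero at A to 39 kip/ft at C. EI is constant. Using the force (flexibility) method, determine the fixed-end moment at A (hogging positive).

M_A = 259.1 kip·ft

Take the two fixed-end moments M_A, M_C as redundants; the released structure is the simple span AC.
Simple-span end rotations at A and C under the given loads:
  at A: point load 67 at a = 2.24: Pab(L + b)/(6LEI) = 403.4/EI
  at C: point load 67 at a = 2.24: Pab(L + a)/(6LEI) = 268.9/EI
  at A: triangular load, peak 39: 7w₀L³/(360EI) = 1065/EI
  at C: triangular load, peak 39: w₀L³/(45EI) = 1218/EI
  θ_A0 = 1469/EI,  θ_C0 = 1487/EI
Flexibility coefficients: a unit moment at one end gives L/(3EI) there and L/(6EI) at the far end, so f₁₁ = f₂₂ = 3.733/EI and f₁₂ = f₂₁ = 1.867/EI.
Compatibility — zero rotation at each built-in end:
  3.733 M_A + 1.867 M_C = 1469
  1.867 M_A + 3.733 M_C = 1487
Solving the pair gives M_A = 259.1 kip·ft and M_C = 268.6 kip·ft (hogging).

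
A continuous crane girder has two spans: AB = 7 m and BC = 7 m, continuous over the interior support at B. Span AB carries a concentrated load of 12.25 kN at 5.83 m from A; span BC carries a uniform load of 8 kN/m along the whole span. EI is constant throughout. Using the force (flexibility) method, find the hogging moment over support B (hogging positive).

M_B = 29.97 kN·m

Release continuity at B by inserting a hinge; the redundant is the internal moment M_B. The primary structure is two simply-supported spans AB and BC.
Rotations at B on the released spans (each span's end-slope, ×1/EI):
  span AB: point load 12.25 at a = 5.83: Pab(L + a)/(6LEI) = 25.53/EI
  span BC: UDL 8: wL³/(24EI) = 114.3/EI
  relative rotation θ_0 = (25.53 + 114.3)/EI = 139.9/EI
A unit hogging moment at B produces rotation L₁/(3EI) + L₂/(3EI) = 4.667/EI.
Compatibility: M_B·(L₁+L₂)/(3EI) = θ_0, giving M_B = 29.97 kN·m (hogging).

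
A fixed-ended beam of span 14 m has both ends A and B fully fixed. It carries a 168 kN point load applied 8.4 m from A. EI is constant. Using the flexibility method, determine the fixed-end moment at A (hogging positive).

Release both end moments; the primary structure is a simply-supported span AB with redundants M_A and M_B.
On the primary (simply-supported) span, the end slopes from the loading are:
  at A: point load 168 at a = 8.4: Pab(L + b)/(6LEI) = 1844/EI
  at B: point load 168 at a = 8.4: Pab(L + a)/(6LEI) = 2107/EI
  θ_A0 = 1844/EI,  θ_B0 = 2107/EI
Flexibility coefficients: a unit moment at one end gives L/(3EI) there and L/(6EI) at the far end, so f₁₁ = f₂₂ = 4.667/EI and f₁₂ = f₂₁ = 2.333/EI.
Compatibility — zero rotation at each built-in end:
  4.667 M_A + 2.333 M_B = 1844
  2.333 M_A + 4.667 M_B = 2107
Solving the pair gives M_A = 225.8 kN·m and M_B = 338.7 kN·m (hogging).

M_A = 225.8 kN·m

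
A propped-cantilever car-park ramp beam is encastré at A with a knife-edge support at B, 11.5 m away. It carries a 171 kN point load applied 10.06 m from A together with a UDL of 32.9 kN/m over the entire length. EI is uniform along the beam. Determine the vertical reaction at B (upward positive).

R_B = 280.9 kN

Choose R_B as the redundant. The primary structure is the cantilever fixed at A.
Downward deflection at the released point B due to the loads:
  point load 171 at a = 10.06: Pa²(3L − a)/(6EI) = 70492/EI
  UDL 32.9: wL⁴/(8EI) = 71928/EI
  δ_0 = 142420/EI
Tip deflection under a unit load at B: L³/(3EI) = 507/EI.
Compatibility at B: δ_0 − R_B·δ_{BB} = 0, so R_B = 142420/507 = 280.9 kN.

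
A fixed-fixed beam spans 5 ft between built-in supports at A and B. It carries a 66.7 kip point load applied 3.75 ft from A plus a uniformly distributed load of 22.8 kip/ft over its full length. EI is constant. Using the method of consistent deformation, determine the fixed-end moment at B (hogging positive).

M_B = 94.4 kip·ft

Take the two fixed-end moments M_A, M_B as redundants; the released structure is the simple span AB.
On the primary (simply-supported) span, the end slopes from the loading are:
  at A: point load 66.7 at a = 3.75: Pab(L + b)/(6LEI) = 65.14/EI
  at B: point load 66.7 at a = 3.75: Pab(L + a)/(6LEI) = 91.19/EI
  at A: UDL 22.8: wL³/(24EI) = 118.8/EI
  at B: UDL 22.8: wL³/(24EI) = 118.8/EI
  θ_A0 = 183.9/EI,  θ_B0 = 209.9/EI
Flexibility coefficients: a unit moment at one end gives L/(3EI) there and L/(6EI) at the far end, so f₁₁ = f₂₂ = 1.667/EI and f₁₂ = f₂₁ = 0.8333/EI.
Compatibility — zero rotation at each built-in end:
  1.667 M_A + 0.8333 M_B = 183.9
  0.8333 M_A + 1.667 M_B = 209.9
Solving the pair gives M_A = 63.13 kip·ft and M_B = 94.4 kip·ft (hogging).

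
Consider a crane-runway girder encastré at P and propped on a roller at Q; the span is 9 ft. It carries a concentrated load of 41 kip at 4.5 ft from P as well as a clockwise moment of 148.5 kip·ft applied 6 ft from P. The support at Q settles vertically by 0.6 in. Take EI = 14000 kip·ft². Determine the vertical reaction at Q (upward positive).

R_Q = 31.93 kip

Remove the prop at Q; the released (primary) structure is a cantilever built in at P.
Primary-structure tip deflection at Q by superposition:
  point load 41 at a = 4.5: Pa²(3L − a)/(6EI) = 3113/EI
  clockwise couple 148.5 at a = 6: M₀a(2L − a)/(2EI) = 5346/EI
  δ_0 = 8459/EI
Tip deflection under a unit load at Q: L³/(3EI) = 243/EI.
With EI = 14000 kip·ft²: δ_0 = 0.60425 ft and δ_{QQ} = 0.017357 ft/kip.
Compatibility — the beam at Q must follow the support down by 0.05 ft: δ_0 − R_Q·δ_{QQ} = 0.05, so R_Q = (0.60425 − 0.05)/0.017357 = 31.93 kip.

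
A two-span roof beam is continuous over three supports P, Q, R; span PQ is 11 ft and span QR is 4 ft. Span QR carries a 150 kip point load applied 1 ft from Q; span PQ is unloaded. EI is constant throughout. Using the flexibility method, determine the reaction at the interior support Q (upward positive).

Release continuity at Q by inserting a hinge; the redundant is the internal moment M_Q. The primary structure is two simply-supported spans PQ and QR.
Discontinuity in slope at Q on the released structure — sum the simple-span end rotations:
  span QR: point load 150 at a = 1: Pab(L + b)/(6LEI) = 131.2/EI
  relative rotation θ_0 = (0 + 131.2)/EI = 131.2/EI
A unit hogging moment at Q produces rotation L₁/(3EI) + L₂/(3EI) = 5/EI.
Compatibility: M_Q·(L₁+L₂)/(3EI) = θ_0, giving M_Q = 26.25 kip·ft (hogging).
Span PQ, ΣM about P with M_Q applied at Q: R_Q^{PQ}·11 = 0 + 26.25, so R_Q^{PQ} = 2.386 kip and R_P = 0 − 2.386 = -2.386 kip.
Span QR, ΣM about R: R_Q^{QR}·4 = 450 + 26.25, so R_Q^{QR} = 119.1 kip and R_R = 150 − 119.1 = 30.94 kip.
R_Q = 2.386 + 119.1 = 121.4 kip.

R_Q = 121.4 kip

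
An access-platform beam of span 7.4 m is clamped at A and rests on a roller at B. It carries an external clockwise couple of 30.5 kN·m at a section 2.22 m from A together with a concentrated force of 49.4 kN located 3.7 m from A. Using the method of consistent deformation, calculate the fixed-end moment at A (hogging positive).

Release the roller at B. Primary structure: cantilever fixed at A.
Deflection at B on the released cantilever, summing each load's contribution:
  clockwise couple 30.5 at a = 2.22: M₀a(2L − a)/(2EI) = 425.9/EI
  point load 49.4 at a = 3.7: Pa²(3L − a)/(6EI) = 2085/EI
  δ_0 = 2511/EI
Tip deflection under a unit load at B: L³/(3EI) = 135.1/EI.
The prop prevents deflection at B: R_B = δ_0/δ_{BB} = 2511/135.1 = 18.59 kN.
Moment equilibrium about A: M_A = Σ(load moments about A) − R_B·L = 213.3 − 18.59×7.4 = 75.71 kN·m.

M_A = 75.71 kN·m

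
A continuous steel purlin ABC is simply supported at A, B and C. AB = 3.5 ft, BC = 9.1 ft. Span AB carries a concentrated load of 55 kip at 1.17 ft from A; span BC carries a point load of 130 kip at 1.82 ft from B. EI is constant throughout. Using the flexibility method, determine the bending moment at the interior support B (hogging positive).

M_B = 131 kip·ft

Release continuity at B by inserting a hinge; the redundant is the internal moment M_B. The primary structure is two simply-supported spans AB and BC.
Rotations at B on the released spans (each span's end-slope, ×1/EI):
  span AB: point load 55 at a = 1.17: Pab(L + a)/(6LEI) = 33.34/EI
  span BC: point load 130 at a = 1.82: Pab(L + b)/(6LEI) = 516.7/EI
  relative rotation θ_0 = (33.34 + 516.7)/EI = 550.1/EI
A unit hogging moment at B produces rotation L₁/(3EI) + L₂/(3EI) = 4.2/EI.
Slope continuity at B: θ_0 = M_B·4.2/EI, so M_B = 550.1/4.2 = 131 kip·ft (hogging).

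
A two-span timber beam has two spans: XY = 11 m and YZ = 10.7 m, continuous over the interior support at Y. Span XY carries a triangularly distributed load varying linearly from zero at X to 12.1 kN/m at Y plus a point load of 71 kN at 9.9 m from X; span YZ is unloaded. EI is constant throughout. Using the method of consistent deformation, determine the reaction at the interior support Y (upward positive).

Insert a hinge at Y; M_Y is the redundant, and each span becomes simply supported.
End slopes at the hinge Y, treating each span as simply supported:
  span XY: triangular load, peak 12.1: w₀L³/(45EI) = 357.9/EI
  span XY: point load 71 at a = 9.9: Pab(L + a)/(6LEI) = 244.8/EI
  relative rotation θ_0 = (602.7 + 0)/EI = 602.7/EI
A unit hogging moment at Y produces rotation L₁/(3EI) + L₂/(3EI) = 7.233/EI.
Slope continuity at Y: θ_0 = M_Y·7.233/EI, so M_Y = 602.7/7.233 = 83.33 kN·m (hogging).
Span XY, ΣM about X with M_Y applied at Y: R_Y^{XY}·11 = 1191 + 83.33, so R_Y^{XY} = 115.8 kN and R_X = 137.6 − 115.8 = 21.71 kN.
Span YZ, ΣM about Z: R_Y^{YZ}·10.7 = 0 + 83.33, so R_Y^{YZ} = 7.788 kN and R_Z = 0 − 7.788 = -7.788 kN.
R_Y = 115.8 + 7.788 = 123.6 kN.

R_Y = 123.6 kN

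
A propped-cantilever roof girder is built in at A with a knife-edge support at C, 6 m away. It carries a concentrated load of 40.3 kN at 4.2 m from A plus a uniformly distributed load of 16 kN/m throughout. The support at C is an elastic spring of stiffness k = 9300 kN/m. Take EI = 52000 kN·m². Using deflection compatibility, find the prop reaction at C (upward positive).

R_C = 54.48 kN

Choose R_C as the redundant. The primary structure is the cantilever fixed at A.
Free-end deflection of the primary structure under the applied loading (downward +):
  point load 40.3 at a = 4.2: Pa²(3L − a)/(6EI) = 1635/EI
  UDL 16: wL⁴/(8EI) = 2592/EI
  δ_0 = 4227/EI
Tip deflection under a unit load at C: L³/(3EI) = 72/EI.
With EI = 52000 kN·m²: δ_0 = 0.081289 m and δ_{CC} = 0.001385 m/kN.
Compatibility — the spring shortens by R_C/k under the reaction it provides: δ_0 − R_C·δ_{CC} = R_C/k. With 1/k = 0.000108 m/kN, R_C = δ_0 / (δ_{CC} + 1/k) = 0.081289 / (0.001385 + 0.000108) = 54.48 kN.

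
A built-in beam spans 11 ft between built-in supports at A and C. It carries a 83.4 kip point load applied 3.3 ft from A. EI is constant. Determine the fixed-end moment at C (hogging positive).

Release both end moments; the primary structure is a simply-supported span AC with redundants M_A and M_C.
On the primary (simply-supported) span, the end slopes from the loading are:
  at A: point load 83.4 at a = 3.3: Pab(L + b)/(6LEI) = 600.4/EI
  at C: point load 83.4 at a = 3.3: Pab(L + a)/(6LEI) = 459.2/EI
  θ_A0 = 600.4/EI,  θ_C0 = 459.2/EI
Flexibility coefficients: a unit moment at one end gives L/(3EI) there and L/(6EI) at the far end, so f₁₁ = f₂₂ = 3.667/EI and f₁₂ = f₂₁ = 1.833/EI.
Compatibility — zero rotation at each built-in end:
  3.667 M_A + 1.833 M_C = 600.4
  1.833 M_A + 3.667 M_C = 459.2
Solving the pair gives M_A = 134.9 kip·ft and M_C = 57.8 kip·ft (hogging).

M_C = 57.8 kip·ft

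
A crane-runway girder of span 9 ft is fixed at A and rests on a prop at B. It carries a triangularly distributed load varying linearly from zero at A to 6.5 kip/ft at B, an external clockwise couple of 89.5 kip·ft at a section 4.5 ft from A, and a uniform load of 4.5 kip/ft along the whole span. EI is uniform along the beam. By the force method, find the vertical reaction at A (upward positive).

Release the roller at B. Primary structure: cantilever fixed at A.
Deflection at B on the released cantilever, summing each load's contribution:
  triangular load, peak 6.5 at the free end: 11w₀L⁴/(120EI) = 3909/EI
  clockwise couple 89.5 at a = 4.5: M₀a(2L − a)/(2EI) = 2719/EI
  UDL 4.5: wL⁴/(8EI) = 3691/EI
  δ_0 = 10318/EI
Flexibility coefficient — unit upward force at B: δ_{BB} = L³/(3EI) = 243/EI.
The prop prevents deflection at B: R_B = δ_0/δ_{BB} = 10318/243 = 42.46 kip.
Vertical equilibrium: R_A = ΣP − R_B = 69.75 − 42.46 = 27.29 kip.

R_A = 27.29 kip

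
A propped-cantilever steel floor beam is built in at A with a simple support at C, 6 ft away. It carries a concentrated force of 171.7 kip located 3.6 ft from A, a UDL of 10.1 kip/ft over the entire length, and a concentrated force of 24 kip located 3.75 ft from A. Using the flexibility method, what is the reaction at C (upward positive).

Choose R_C as the redundant. The primary structure is the cantilever fixed at A.
Deflection at C on the released cantilever, summing each load's contribution:
  point load 171.7 at a = 3.6: Pa²(3L − a)/(6EI) = 5341/EI
  UDL 10.1: wL⁴/(8EI) = 1636/EI
  point load 24 at a = 3.75: Pa²(3L − a)/(6EI) = 801.6/EI
  δ_0 = 7778/EI
Flexibility coefficient — unit upward force at C: δ_{CC} = L³/(3EI) = 72/EI.
Compatibility at C: δ_0 − R_C·δ_{CC} = 0, so R_C = 7778/72 = 108 kip.

R_C = 108 kip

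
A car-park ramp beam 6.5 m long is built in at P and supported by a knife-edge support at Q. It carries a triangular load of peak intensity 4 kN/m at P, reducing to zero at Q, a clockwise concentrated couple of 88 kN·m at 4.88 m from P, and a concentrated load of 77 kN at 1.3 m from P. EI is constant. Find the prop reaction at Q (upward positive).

Choose R_Q as the redundant. The primary structure is the cantilever fixed at P.
Downward deflection at the released point Q due to the loads:
  triangular load, peak 4 at the fixed end: w₀L⁴/(30EI) = 238/EI
  clockwise couple 88 at a = 4.88: M₀a(2L − a)/(2EI) = 1744/EI
  point load 77 at a = 1.3: Pa²(3L − a)/(6EI) = 394.7/EI
  δ_0 = 2376/EI
Tip deflection under a unit load at Q: L³/(3EI) = 91.54/EI.
The prop prevents deflection at Q: R_Q = δ_0/δ_{QQ} = 2376/91.54 = 25.96 kN.

R_Q = 25.96 kN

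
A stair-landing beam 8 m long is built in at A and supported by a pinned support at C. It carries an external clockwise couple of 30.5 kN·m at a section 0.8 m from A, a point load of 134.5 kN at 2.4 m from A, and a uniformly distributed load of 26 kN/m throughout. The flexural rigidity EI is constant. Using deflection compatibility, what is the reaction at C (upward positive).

R_C = 95.43 kN

Take the reaction at C as the redundant and release it; the primary structure is a cantilever fixed at A.
Primary-structure tip deflection at C by superposition:
  clockwise couple 30.5 at a = 0.8: M₀a(2L − a)/(2EI) = 185.4/EI
  point load 134.5 at a = 2.4: Pa²(3L − a)/(6EI) = 2789/EI
  UDL 26: wL⁴/(8EI) = 13312/EI
  δ_0 = 16286/EI
Tip deflection under a unit load at C: L³/(3EI) = 170.7/EI.
Compatibility at C: δ_0 − R_C·δ_{CC} = 0, so R_C = 16286/170.7 = 95.43 kN.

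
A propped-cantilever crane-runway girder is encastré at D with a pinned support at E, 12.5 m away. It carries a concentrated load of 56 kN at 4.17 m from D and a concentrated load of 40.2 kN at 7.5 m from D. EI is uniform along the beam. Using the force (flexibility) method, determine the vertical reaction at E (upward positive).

Remove the prop at E; the released (primary) structure is a cantilever built in at D.
Downward deflection at the released point E due to the loads:
  point load 56 at a = 4.17: Pa²(3L − a)/(6EI) = 5409/EI
  point load 40.2 at a = 7.5: Pa²(3L − a)/(6EI) = 11306/EI
  δ_0 = 16716/EI
Flexibility coefficient — unit upward force at E: δ_{EE} = L³/(3EI) = 651/EI.
The prop prevents deflection at E: R_E = δ_0/δ_{EE} = 16716/651 = 25.68 kN.

R_E = 25.68 kN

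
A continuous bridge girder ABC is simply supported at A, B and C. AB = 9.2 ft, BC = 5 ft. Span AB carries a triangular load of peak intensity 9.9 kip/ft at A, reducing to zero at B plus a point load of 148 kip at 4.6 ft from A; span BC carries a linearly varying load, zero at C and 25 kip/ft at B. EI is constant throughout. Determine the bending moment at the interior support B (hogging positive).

M_B = 211.7 kip·ft

Release continuity at B by inserting a hinge; the redundant is the internal moment M_B. The primary structure is two simply-supported spans AB and BC.
End slopes at the hinge B, treating each span as simply supported:
  span AB: triangular load, peak 9.9: 7w₀L³/(360EI) = 149.9/EI
  span AB: point load 148 at a = 4.6: Pab(L + a)/(6LEI) = 782.9/EI
  span BC: triangular load, peak 25: w₀L³/(45EI) = 69.44/EI
  relative rotation θ_0 = (932.8 + 69.44)/EI = 1002/EI
A unit hogging moment at B produces rotation L₁/(3EI) + L₂/(3EI) = 4.733/EI.
Compatibility: M_B·(L₁+L₂)/(3EI) = θ_0, giving M_B = 211.7 kip·ft (hogging).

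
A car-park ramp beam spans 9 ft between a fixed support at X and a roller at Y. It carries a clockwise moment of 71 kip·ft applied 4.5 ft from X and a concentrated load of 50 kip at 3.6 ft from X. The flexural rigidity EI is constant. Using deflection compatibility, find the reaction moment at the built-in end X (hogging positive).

Remove the prop at Y; the released (primary) structure is a cantilever built in at X.
Primary-structure tip deflection at Y by superposition:
  clockwise couple 71 at a = 4.5: M₀a(2L − a)/(2EI) = 2157/EI
  point load 50 at a = 3.6: Pa²(3L − a)/(6EI) = 2527/EI
  δ_0 = 4684/EI
Flexibility coefficient — unit upward force at Y: δ_{YY} = L³/(3EI) = 243/EI.
The prop prevents deflection at Y: R_Y = δ_0/δ_{YY} = 4684/243 = 19.27 kip.
Moment equilibrium about X: M_X = Σ(load moments about X) − R_Y·L = 251 − 19.27×9 = 77.53 kip·ft.

M_X = 77.53 kip·ft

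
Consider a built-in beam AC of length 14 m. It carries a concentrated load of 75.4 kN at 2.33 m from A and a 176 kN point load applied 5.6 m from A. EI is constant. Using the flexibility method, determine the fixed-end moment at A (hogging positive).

M_A = 476.9 kN·m

Take the two fixed-end moments M_A, M_C as redundants; the released structure is the simple span AC.
Simple-span end rotations at A and C under the given loads:
  at A: point load 75.4 at a = 2.33: Pab(L + b)/(6LEI) = 626.5/EI
  at C: point load 75.4 at a = 2.33: Pab(L + a)/(6LEI) = 398.6/EI
  at A: point load 176 at a = 5.6: Pab(L + b)/(6LEI) = 2208/EI
  at C: point load 176 at a = 5.6: Pab(L + a)/(6LEI) = 1932/EI
  θ_A0 = 2834/EI,  θ_C0 = 2330/EI
Flexibility coefficients: a unit moment at one end gives L/(3EI) there and L/(6EI) at the far end, so f₁₁ = f₂₂ = 4.667/EI and f₁₂ = f₂₁ = 2.333/EI.
Compatibility — zero rotation at each built-in end:
  4.667 M_A + 2.333 M_C = 2834
  2.333 M_A + 4.667 M_C = 2330
Solving the pair gives M_A = 476.9 kN·m and M_C = 260.9 kN·m (hogging).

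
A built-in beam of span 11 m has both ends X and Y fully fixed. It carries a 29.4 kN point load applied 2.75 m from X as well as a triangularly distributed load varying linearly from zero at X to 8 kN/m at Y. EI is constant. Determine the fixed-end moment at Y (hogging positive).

Take the two fixed-end moments M_X, M_Y as redundants; the released structure is the simple span XY.
Simple-span end rotations at X and Y under the given loads:
  at X: point load 29.4 at a = 2.75: Pab(L + b)/(6LEI) = 194.5/EI
  at Y: point load 29.4 at a = 2.75: Pab(L + a)/(6LEI) = 139/EI
  at X: triangular load, peak 8: 7w₀L³/(360EI) = 207/EI
  at Y: triangular load, peak 8: w₀L³/(45EI) = 236.6/EI
  θ_X0 = 401.6/EI,  θ_Y0 = 375.6/EI
Flexibility coefficients: a unit moment at one end gives L/(3EI) there and L/(6EI) at the far end, so f₁₁ = f₂₂ = 3.667/EI and f₁₂ = f₂₁ = 1.833/EI.
Compatibility — zero rotation at each built-in end:
  3.667 M_X + 1.833 M_Y = 401.6
  1.833 M_X + 3.667 M_Y = 375.6
Solving the pair gives M_X = 77.74 kN·m and M_Y = 63.56 kN·m (hogging).

M_Y = 63.56 kN·m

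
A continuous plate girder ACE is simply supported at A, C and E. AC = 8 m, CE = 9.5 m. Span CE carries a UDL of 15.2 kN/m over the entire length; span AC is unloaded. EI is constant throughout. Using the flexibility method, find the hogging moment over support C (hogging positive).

Insert a hinge at C; M_C is the redundant, and each span becomes simply supported.
Rotations at C on the released spans (each span's end-slope, ×1/EI):
  span CE: UDL 15.2: wL³/(24EI) = 543/EI
  relative rotation θ_0 = (0 + 543)/EI = 543/EI
A unit hogging moment at C produces rotation L₁/(3EI) + L₂/(3EI) = 5.833/EI.
Compatibility: M_C·(L₁+L₂)/(3EI) = θ_0, giving M_C = 93.09 kN·m (hogging).

M_C = 93.09 kN·m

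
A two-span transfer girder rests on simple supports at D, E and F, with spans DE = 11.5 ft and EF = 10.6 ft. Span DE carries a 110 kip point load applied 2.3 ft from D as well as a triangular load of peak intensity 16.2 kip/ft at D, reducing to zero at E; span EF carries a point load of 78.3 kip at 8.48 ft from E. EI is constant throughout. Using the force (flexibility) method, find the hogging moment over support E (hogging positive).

M_E = 166.4 kip·ft

Release continuity at E by inserting a hinge; the redundant is the internal moment M_E. The primary structure is two simply-supported spans DE and EF.
Discontinuity in slope at E on the released structure — sum the simple-span end rotations:
  span DE: point load 110 at a = 2.3: Pab(L + a)/(6LEI) = 465.5/EI
  span DE: triangular load, peak 16.2: 7w₀L³/(360EI) = 479.1/EI
  span EF: point load 78.3 at a = 8.48: Pab(L + b)/(6LEI) = 281.5/EI
  relative rotation θ_0 = (944.6 + 281.5)/EI = 1226/EI
A unit hogging moment at E produces rotation L₁/(3EI) + L₂/(3EI) = 7.367/EI.
Compatibility: M_E·(L₁+L₂)/(3EI) = θ_0, giving M_E = 166.4 kip·ft (hogging).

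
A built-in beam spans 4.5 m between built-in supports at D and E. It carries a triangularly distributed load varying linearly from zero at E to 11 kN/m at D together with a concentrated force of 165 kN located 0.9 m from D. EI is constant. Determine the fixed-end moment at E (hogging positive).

M_E = 31.18 kN·m

Release both end moments; the primary structure is a simply-supported span DE with redundants M_D and M_E.
On the primary (simply-supported) span, the end slopes from the loading are:
  at D: triangular load, peak 11: w₀L³/(45EI) = 22.27/EI
  at E: triangular load, peak 11: 7w₀L³/(360EI) = 19.49/EI
  at D: point load 165 at a = 0.9: Pab(L + b)/(6LEI) = 160.4/EI
  at E: point load 165 at a = 0.9: Pab(L + a)/(6LEI) = 106.9/EI
  θ_D0 = 182.7/EI,  θ_E0 = 126.4/EI
Flexibility coefficients: a unit moment at one end gives L/(3EI) there and L/(6EI) at the far end, so f₁₁ = f₂₂ = 1.5/EI and f₁₂ = f₂₁ = 0.75/EI.
Compatibility — zero rotation at each built-in end:
  1.5 M_D + 0.75 M_E = 182.7
  0.75 M_D + 1.5 M_E = 126.4
Solving the pair gives M_D = 106.2 kN·m and M_E = 31.18 kN·m (hogging).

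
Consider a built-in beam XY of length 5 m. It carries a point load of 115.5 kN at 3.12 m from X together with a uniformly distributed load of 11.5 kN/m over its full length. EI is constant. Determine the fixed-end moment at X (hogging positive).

M_X = 74.9 kN·m

Release both end moments; the primary structure is a simply-supported span XY with redundants M_X and M_Y.
End rotations of the released simple span under the applied load (×1/EI):
  at X: point load 115.5 at a = 3.12: Pab(L + b)/(6LEI) = 155.4/EI
  at Y: point load 115.5 at a = 3.12: Pab(L + a)/(6LEI) = 183.4/EI
  at X: UDL 11.5: wL³/(24EI) = 59.9/EI
  at Y: UDL 11.5: wL³/(24EI) = 59.9/EI
  θ_X0 = 215.3/EI,  θ_Y0 = 243.3/EI
Flexibility coefficients: a unit moment at one end gives L/(3EI) there and L/(6EI) at the far end, so f₁₁ = f₂₂ = 1.667/EI and f₁₂ = f₂₁ = 0.8333/EI.
Compatibility — zero rotation at each built-in end:
  1.667 M_X + 0.8333 M_Y = 215.3
  0.8333 M_X + 1.667 M_Y = 243.3
Solving the pair gives M_X = 74.9 kN·m and M_Y = 108.5 kN·m (hogging).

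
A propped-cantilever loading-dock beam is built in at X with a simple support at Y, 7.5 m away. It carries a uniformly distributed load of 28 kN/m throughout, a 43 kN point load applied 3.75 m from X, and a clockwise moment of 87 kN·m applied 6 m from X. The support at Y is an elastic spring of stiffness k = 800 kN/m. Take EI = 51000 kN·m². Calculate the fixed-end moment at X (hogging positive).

M_X = 473.8 kN·m

Release the roller at Y. Primary structure: cantilever fixed at X.
Deflection at Y on the released cantilever, summing each load's contribution:
  UDL 28: wL⁴/(8EI) = 11074/EI
  point load 43 at a = 3.75: Pa²(3L − a)/(6EI) = 1890/EI
  clockwise couple 87 at a = 6: M₀a(2L − a)/(2EI) = 2349/EI
  δ_0 = 15313/EI
Flexibility coefficient — unit upward force at Y: δ_{YY} = L³/(3EI) = 140.6/EI.
With EI = 51000 kN·m²: δ_0 = 0.30025 m and δ_{YY} = 0.002757 m/kN.
Compatibility — the spring shortens by R_Y/k under the reaction it provides: δ_0 − R_Y·δ_{YY} = R_Y/k. With 1/k = 0.00125 m/kN, R_Y = δ_0 / (δ_{YY} + 1/k) = 0.30025 / (0.002757 + 0.00125) = 74.93 kN.
Moment equilibrium about X: M_X = Σ(load moments about X) − R_Y·L = 1036 − 74.93×7.5 = 473.8 kN·m.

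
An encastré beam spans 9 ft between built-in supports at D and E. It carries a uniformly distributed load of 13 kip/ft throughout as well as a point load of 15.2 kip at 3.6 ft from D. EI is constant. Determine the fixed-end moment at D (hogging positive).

Take the two fixed-end moments M_D, M_E as redundants; the released structure is the simple span DE.
Simple-span end rotations at D and E under the given loads:
  at D: UDL 13: wL³/(24EI) = 394.9/EI
  at E: UDL 13: wL³/(24EI) = 394.9/EI
  at D: point load 15.2 at a = 3.6: Pab(L + b)/(6LEI) = 78.8/EI
  at E: point load 15.2 at a = 3.6: Pab(L + a)/(6LEI) = 68.95/EI
  θ_D0 = 473.7/EI,  θ_E0 = 463.8/EI
Flexibility coefficients: a unit moment at one end gives L/(3EI) there and L/(6EI) at the far end, so f₁₁ = f₂₂ = 3/EI and f₁₂ = f₂₁ = 1.5/EI.
Compatibility — zero rotation at each built-in end:
  3 M_D + 1.5 M_E = 473.7
  1.5 M_D + 3 M_E = 463.8
Solving the pair gives M_D = 107.4 kip·ft and M_E = 100.9 kip·ft (hogging).

M_D = 107.4 kip·ft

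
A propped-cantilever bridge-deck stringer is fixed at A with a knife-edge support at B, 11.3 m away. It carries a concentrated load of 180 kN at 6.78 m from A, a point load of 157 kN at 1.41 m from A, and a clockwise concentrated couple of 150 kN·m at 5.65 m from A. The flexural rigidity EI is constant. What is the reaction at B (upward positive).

R_B = 96.21 kN

Remove the prop at B; the released (primary) structure is a cantilever built in at A.
Primary-structure tip deflection at B by superposition:
  point load 180 at a = 6.78: Pa²(3L − a)/(6EI) = 37400/EI
  point load 157 at a = 1.41: Pa²(3L − a)/(6EI) = 1690/EI
  clockwise couple 150 at a = 5.65: M₀a(2L − a)/(2EI) = 7183/EI
  δ_0 = 46273/EI
Flexibility coefficient — unit upward force at B: δ_{BB} = L³/(3EI) = 481/EI.
The prop prevents deflection at B: R_B = δ_0/δ_{BB} = 46273/481 = 96.21 kN.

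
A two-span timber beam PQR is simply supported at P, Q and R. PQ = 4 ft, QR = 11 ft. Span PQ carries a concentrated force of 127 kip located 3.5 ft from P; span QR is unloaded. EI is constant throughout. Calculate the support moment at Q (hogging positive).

M_Q = 13.89 kip·ft

Take M_Q as the redundant. Released structure: two simple spans PQ and QR with a hinge at Q.
Discontinuity in slope at Q on the released structure — sum the simple-span end rotations:
  span PQ: point load 127 at a = 3.5: Pab(L + a)/(6LEI) = 69.45/EI
  relative rotation θ_0 = (69.45 + 0)/EI = 69.45/EI
A unit hogging moment at Q produces rotation L₁/(3EI) + L₂/(3EI) = 5/EI.
Compatibility: M_Q·(L₁+L₂)/(3EI) = θ_0, giving M_Q = 13.89 kip·ft (hogging).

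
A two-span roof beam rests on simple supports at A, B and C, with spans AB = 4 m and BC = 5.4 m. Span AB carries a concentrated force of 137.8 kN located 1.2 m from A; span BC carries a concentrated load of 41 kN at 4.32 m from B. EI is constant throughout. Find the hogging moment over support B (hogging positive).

M_B = 44.23 kN·m

Insert a hinge at B; M_B is the redundant, and each span becomes simply supported.
Discontinuity in slope at B on the released structure — sum the simple-span end rotations:
  span AB: point load 137.8 at a = 1.2: Pab(L + a)/(6LEI) = 100.3/EI
  span BC: point load 41 at a = 4.32: Pab(L + b)/(6LEI) = 38.26/EI
  relative rotation θ_0 = (100.3 + 38.26)/EI = 138.6/EI
A unit hogging moment at B produces rotation L₁/(3EI) + L₂/(3EI) = 3.133/EI.
Slope continuity at B: θ_0 = M_B·3.133/EI, so M_B = 138.6/3.133 = 44.23 kN·m (hogging).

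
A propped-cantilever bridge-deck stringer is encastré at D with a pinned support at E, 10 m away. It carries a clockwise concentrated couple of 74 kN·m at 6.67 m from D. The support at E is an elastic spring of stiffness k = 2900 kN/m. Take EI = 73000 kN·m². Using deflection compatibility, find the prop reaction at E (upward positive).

R_E = 9.176 kN

Choose R_E as the redundant. The primary structure is the cantilever fixed at D.
Deflection at E on the released cantilever, summing each load's contribution:
  clockwise couple 74 at a = 6.67: M₀a(2L − a)/(2EI) = 3290/EI
Flexibility coefficient — unit upward force at E: δ_{EE} = L³/(3EI) = 333.3/EI.
With EI = 73000 kN·m²: δ_0 = 0.045065 m and δ_{EE} = 0.004566 m/kN.
Compatibility — the spring shortens by R_E/k under the reaction it provides: δ_0 − R_E·δ_{EE} = R_E/k. With 1/k = 0.000345 m/kN, R_E = δ_0 / (δ_{EE} + 1/k) = 0.045065 / (0.004566 + 0.000345) = 9.176 kN.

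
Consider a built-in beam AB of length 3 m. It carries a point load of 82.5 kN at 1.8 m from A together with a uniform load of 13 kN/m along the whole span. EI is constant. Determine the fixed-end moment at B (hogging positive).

M_B = 45.39 kN·m

Take the two fixed-end moments M_A, M_B as redundants; the released structure is the simple span AB.
Simple-span end rotations at A and B under the given loads:
  at A: point load 82.5 at a = 1.8: Pab(L + b)/(6LEI) = 41.58/EI
  at B: point load 82.5 at a = 1.8: Pab(L + a)/(6LEI) = 47.52/EI
  at A: UDL 13: wL³/(24EI) = 14.62/EI
  at B: UDL 13: wL³/(24EI) = 14.62/EI
  θ_A0 = 56.2/EI,  θ_B0 = 62.15/EI
Flexibility coefficients: a unit moment at one end gives L/(3EI) there and L/(6EI) at the far end, so f₁₁ = f₂₂ = 1/EI and f₁₂ = f₂₁ = 0.5/EI.
Compatibility — zero rotation at each built-in end:
  1 M_A + 0.5 M_B = 56.2
  0.5 M_A + 1 M_B = 62.15
Solving the pair gives M_A = 33.51 kN·m and M_B = 45.39 kN·m (hogging).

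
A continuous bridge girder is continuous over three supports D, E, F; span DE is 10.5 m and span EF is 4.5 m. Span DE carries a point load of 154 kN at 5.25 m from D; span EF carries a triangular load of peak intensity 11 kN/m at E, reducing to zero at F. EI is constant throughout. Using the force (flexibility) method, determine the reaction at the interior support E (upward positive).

Release continuity at E by inserting a hinge; the redundant is the internal moment M_E. The primary structure is two simply-supported spans DE and EF.
Rotations at E on the released spans (each span's end-slope, ×1/EI):
  span DE: point load 154 at a = 5.25: Pab(L + a)/(6LEI) = 1061/EI
  span EF: triangular load, peak 11: w₀L³/(45EI) = 22.27/EI
  relative rotation θ_0 = (1061 + 22.27)/EI = 1083/EI
A unit hogging moment at E produces rotation L₁/(3EI) + L₂/(3EI) = 5/EI.
Slope continuity at E: θ_0 = M_E·5/EI, so M_E = 1083/5 = 216.7 kN·m (hogging).
Span DE, ΣM about D with M_E applied at E: R_E^{DE}·10.5 = 808.5 + 216.7, so R_E^{DE} = 97.64 kN and R_D = 154 − 97.64 = 56.36 kN.
Span EF, ΣM about F: R_E^{EF}·4.5 = 74.25 + 216.7, so R_E^{EF} = 64.65 kN and R_F = 24.75 − 64.65 = -39.9 kN.
R_E = 97.64 + 64.65 = 162.3 kN.

R_E = 162.3 kN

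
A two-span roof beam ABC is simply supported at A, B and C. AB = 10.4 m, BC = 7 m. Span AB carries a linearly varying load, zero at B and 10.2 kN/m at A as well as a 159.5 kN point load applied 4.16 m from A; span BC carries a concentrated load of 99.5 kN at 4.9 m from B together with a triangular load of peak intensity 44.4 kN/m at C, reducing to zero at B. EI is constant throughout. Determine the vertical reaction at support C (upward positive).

R_C = 131.2 kN

Take M_B as the redundant. Released structure: two simple spans AB and BC with a hinge at B.
Rotations at B on the released spans (each span's end-slope, ×1/EI):
  span AB: triangular load, peak 10.2: 7w₀L³/(360EI) = 223.1/EI
  span AB: point load 159.5 at a = 4.16: Pab(L + a)/(6LEI) = 966.1/EI
  span BC: point load 99.5 at a = 4.9: Pab(L + b)/(6LEI) = 221.8/EI
  span BC: triangular load, peak 44.4: 7w₀L³/(360EI) = 296.1/EI
  relative rotation θ_0 = (1189 + 518)/EI = 1707/EI
A unit hogging moment at B produces rotation L₁/(3EI) + L₂/(3EI) = 5.8/EI.
Compatibility: M_B·(L₁+L₂)/(3EI) = θ_0, giving M_B = 294.3 kN·m (hogging).
Span BC, ΣM about C: R_B^{BC}·7 = 571.5 + 294.3, so R_B^{BC} = 123.7 kN and R_C = 254.9 − 123.7 = 131.2 kN.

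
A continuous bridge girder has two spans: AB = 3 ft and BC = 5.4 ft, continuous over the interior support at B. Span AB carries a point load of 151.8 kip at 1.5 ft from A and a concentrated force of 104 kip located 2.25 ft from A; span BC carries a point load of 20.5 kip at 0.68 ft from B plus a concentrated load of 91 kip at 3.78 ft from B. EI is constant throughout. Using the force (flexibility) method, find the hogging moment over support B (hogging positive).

M_B = 99.24 kip·ft

Release continuity at B by inserting a hinge; the redundant is the internal moment M_B. The primary structure is two simply-supported spans AB and BC.
Discontinuity in slope at B on the released structure — sum the simple-span end rotations:
  span AB: point load 151.8 at a = 1.5: Pab(L + a)/(6LEI) = 85.39/EI
  span AB: point load 104 at a = 2.25: Pab(L + a)/(6LEI) = 51.19/EI
  span BC: point load 20.5 at a = 0.68: Pab(L + b)/(6LEI) = 20.55/EI
  span BC: point load 91 at a = 3.78: Pab(L + b)/(6LEI) = 120.7/EI
  relative rotation θ_0 = (136.6 + 141.3)/EI = 277.9/EI
A unit hogging moment at B produces rotation L₁/(3EI) + L₂/(3EI) = 2.8/EI.
Compatibility: M_B·(L₁+L₂)/(3EI) = θ_0, giving M_B = 99.24 kip·ft (hogging).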